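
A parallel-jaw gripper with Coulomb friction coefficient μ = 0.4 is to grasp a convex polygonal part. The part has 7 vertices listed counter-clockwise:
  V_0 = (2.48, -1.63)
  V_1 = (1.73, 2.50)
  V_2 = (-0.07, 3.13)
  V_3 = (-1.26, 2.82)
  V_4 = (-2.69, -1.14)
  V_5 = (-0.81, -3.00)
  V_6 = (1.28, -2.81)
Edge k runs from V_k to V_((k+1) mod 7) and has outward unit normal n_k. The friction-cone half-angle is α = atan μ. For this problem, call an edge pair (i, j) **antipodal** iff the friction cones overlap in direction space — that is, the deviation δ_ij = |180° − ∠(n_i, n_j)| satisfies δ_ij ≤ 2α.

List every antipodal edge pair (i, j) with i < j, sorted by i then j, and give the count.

α = atan 0.4 = 21.80°;  2α = 43.60°
n_0 = (+0.9839, +0.1787)
n_1 = (+0.3304, +0.9439)
n_2 = (-0.2521, +0.9677)
n_3 = (-0.9406, +0.3396)
n_4 = (-0.7033, -0.7109)
n_5 = (+0.0905, -0.9959)
n_6 = (+0.7011, -0.7130)
  (0,1): δ = 119.58°  ·
  (0,2): δ = 85.69°  ·
  (0,3): δ = 30.15°  ✓
  (0,4): δ = 35.01°  ✓
  (0,5): δ = 84.90°  ·
  (0,6): δ = 124.23°  ·
  (1,2): δ = 146.11°  ·
  (1,3): δ = 90.57°  ·
  (1,4): δ = 25.40°  ✓
  (1,5): δ = 24.48°  ✓
  (1,6): δ = 63.81°  ·
  (2,3): δ = 124.46°  ·
  (2,4): δ = 59.29°  ·
  (2,5): δ = 9.41°  ✓
  (2,6): δ = 29.92°  ✓
  (3,4): δ = 114.84°  ·
  (3,5): δ = 64.95°  ·
  (3,6): δ = 25.63°  ✓
  (4,5): δ = 130.11°  ·
  (4,6): δ = 90.79°  ·
  (5,6): δ = 140.68°  ·
antipodal pairs: 7

count = 7; pairs: (0,3), (0,4), (1,4), (1,5), (2,5), (2,6), (3,6)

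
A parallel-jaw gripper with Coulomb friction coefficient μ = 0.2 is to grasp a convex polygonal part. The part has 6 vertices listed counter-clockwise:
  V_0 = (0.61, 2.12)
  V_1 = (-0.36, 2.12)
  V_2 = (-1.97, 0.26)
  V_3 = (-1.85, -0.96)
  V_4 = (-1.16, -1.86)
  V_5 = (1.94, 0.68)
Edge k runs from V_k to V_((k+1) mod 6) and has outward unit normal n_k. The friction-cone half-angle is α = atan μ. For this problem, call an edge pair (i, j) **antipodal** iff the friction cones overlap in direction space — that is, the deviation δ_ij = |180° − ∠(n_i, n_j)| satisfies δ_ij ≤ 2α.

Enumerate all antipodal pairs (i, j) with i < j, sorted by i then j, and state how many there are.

count = 2; pairs: (1,4), (3,5)

α = atan 0.2 = 11.31°;  2α = 22.62°
n_0 = (+0.0000, +1.0000)
n_1 = (-0.7561, +0.6545)
n_2 = (-0.9952, -0.0979)
n_3 = (-0.7936, -0.6084)
n_4 = (+0.6338, -0.7735)
n_5 = (+0.7346, +0.6785)
  (0,1): δ = 130.88°  ·
  (0,2): δ = 84.38°  ·
  (0,3): δ = 52.52°  ·
  (0,4): δ = 39.33°  ·
  (0,5): δ = 132.73°  ·
  (1,2): δ = 133.50°  ·
  (1,3): δ = 101.64°  ·
  (1,4): δ = 9.79°  ✓
  (1,5): δ = 83.61°  ·
  (2,3): δ = 148.14°  ·
  (2,4): δ = 56.29°  ·
  (2,5): δ = 37.11°  ·
  (3,4): δ = 88.15°  ·
  (3,5): δ = 5.25°  ✓
  (4,5): δ = 86.60°  ·
antipodal pairs: 2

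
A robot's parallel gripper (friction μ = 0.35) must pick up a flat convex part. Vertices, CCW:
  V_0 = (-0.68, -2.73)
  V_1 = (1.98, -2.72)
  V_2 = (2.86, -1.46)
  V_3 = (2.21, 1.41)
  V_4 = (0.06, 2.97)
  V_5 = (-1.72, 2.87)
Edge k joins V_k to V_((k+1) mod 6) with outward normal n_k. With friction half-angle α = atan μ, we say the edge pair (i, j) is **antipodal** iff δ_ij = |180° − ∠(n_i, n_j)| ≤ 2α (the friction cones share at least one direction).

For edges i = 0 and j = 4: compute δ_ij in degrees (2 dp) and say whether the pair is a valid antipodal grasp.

δ = 3.00°, valid

α = atan 0.35 = 19.29°;  2α = 38.58°
edge 0: e_0 = (+2.66, +0.01);  n_0 = (+0.0038, -1.0000)
edge 4: e_4 = (-1.78, -0.10);  n_4 = (-0.0561, +0.9984)
∠(n_0, n_4) = 177.00°
δ = |180° − 177.00°| = 3.00°
3.00° ≤ 2α = 38.58°  →  valid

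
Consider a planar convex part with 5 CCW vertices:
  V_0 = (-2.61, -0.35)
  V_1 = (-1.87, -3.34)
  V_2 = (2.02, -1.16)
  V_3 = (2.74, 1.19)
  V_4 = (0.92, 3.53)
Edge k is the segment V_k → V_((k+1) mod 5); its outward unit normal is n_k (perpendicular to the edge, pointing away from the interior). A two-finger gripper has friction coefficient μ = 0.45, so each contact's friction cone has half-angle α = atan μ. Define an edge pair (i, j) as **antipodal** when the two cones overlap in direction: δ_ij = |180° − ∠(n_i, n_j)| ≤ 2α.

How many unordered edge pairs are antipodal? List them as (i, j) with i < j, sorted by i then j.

count = 4; pairs: (0,2), (0,3), (1,4), (2,4)

α = atan 0.45 = 24.23°;  2α = 48.46°
n_0 = (-0.9707, -0.2402)
n_1 = (+0.4889, -0.8724)
n_2 = (+0.9561, -0.2929)
n_3 = (+0.7894, +0.6139)
n_4 = (-0.7397, +0.6730)
  (0,1): δ = 74.63°  ·
  (0,2): δ = 30.94°  ✓
  (0,3): δ = 23.97°  ✓
  (0,4): δ = 123.80°  ·
  (1,2): δ = 136.30°  ·
  (1,3): δ = 81.39°  ·
  (1,4): δ = 18.44°  ✓
  (2,3): δ = 125.09°  ·
  (2,4): δ = 25.26°  ✓
  (3,4): δ = 80.17°  ·
antipodal pairs: 4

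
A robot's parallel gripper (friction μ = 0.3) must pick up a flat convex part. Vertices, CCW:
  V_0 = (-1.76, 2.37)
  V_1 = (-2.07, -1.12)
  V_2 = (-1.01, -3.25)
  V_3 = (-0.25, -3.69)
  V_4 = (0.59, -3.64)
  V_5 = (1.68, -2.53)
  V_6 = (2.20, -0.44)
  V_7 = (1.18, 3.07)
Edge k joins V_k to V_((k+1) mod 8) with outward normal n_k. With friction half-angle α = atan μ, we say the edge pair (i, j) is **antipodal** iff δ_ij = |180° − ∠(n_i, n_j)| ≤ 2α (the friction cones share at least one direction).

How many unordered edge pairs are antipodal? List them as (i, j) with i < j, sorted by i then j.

count = 5; pairs: (0,5), (0,6), (1,6), (3,7), (4,7)

α = atan 0.3 = 16.70°;  2α = 33.40°
n_0 = (-0.9961, +0.0885)
n_1 = (-0.8953, -0.4455)
n_2 = (-0.5010, -0.8654)
n_3 = (+0.0594, -0.9982)
n_4 = (+0.7135, -0.7006)
n_5 = (+0.9704, -0.2414)
n_6 = (+0.9603, +0.2791)
n_7 = (-0.2316, +0.9728)
  (0,1): δ = 148.47°  ·
  (0,2): δ = 114.99°  ·
  (0,3): δ = 81.52°  ·
  (0,4): δ = 39.40°  ·
  (0,5): δ = 8.90°  ✓
  (0,6): δ = 21.28°  ✓
  (0,7): δ = 108.47°  ·
  (1,2): δ = 146.53°  ·
  (1,3): δ = 113.05°  ·
  (1,4): δ = 70.94°  ·
  (1,5): δ = 40.43°  ·
  (1,6): δ = 10.25°  ✓
  (1,7): δ = 76.94°  ·
  (2,3): δ = 146.52°  ·
  (2,4): δ = 104.41°  ·
  (2,5): δ = 73.90°  ·
  (2,6): δ = 43.73°  ·
  (2,7): δ = 43.46°  ·
  (3,4): δ = 137.89°  ·
  (3,5): δ = 107.38°  ·
  (3,6): δ = 77.20°  ·
  (3,7): δ = 9.99°  ✓
  (4,5): δ = 149.49°  ·
  (4,6): δ = 119.32°  ·
  (4,7): δ = 32.13°  ✓
  (5,6): δ = 149.82°  ·
  (5,7): δ = 62.64°  ·
  (6,7): δ = 92.81°  ·
antipodal pairs: 5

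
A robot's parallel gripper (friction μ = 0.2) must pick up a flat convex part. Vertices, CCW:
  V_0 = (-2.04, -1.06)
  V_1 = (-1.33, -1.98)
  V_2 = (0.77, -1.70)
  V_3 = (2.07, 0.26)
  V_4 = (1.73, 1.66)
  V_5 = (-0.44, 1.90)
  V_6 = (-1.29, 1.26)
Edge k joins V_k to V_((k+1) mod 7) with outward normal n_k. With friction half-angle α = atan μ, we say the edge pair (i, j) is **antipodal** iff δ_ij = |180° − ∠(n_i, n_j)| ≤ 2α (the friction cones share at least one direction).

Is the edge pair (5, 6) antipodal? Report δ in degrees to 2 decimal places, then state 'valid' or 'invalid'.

δ = 144.89°, invalid

α = atan 0.2 = 11.31°;  2α = 22.62°
edge 5: e_5 = (-0.85, -0.64);  n_5 = (-0.6015, +0.7989)
edge 6: e_6 = (-0.75, -2.32);  n_6 = (-0.9515, +0.3076)
∠(n_5, n_6) = 35.11°
δ = |180° − 35.11°| = 144.89°
144.89° > 2α = 22.62°  →  invalid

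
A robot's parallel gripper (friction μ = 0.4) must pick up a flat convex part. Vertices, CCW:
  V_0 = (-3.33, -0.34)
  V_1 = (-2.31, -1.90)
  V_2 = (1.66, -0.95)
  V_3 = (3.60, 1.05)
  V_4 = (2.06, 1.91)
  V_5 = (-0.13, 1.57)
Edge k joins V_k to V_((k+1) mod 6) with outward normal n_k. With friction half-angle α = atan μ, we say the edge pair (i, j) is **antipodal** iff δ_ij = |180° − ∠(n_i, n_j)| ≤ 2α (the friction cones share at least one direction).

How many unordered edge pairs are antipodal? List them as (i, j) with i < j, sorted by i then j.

count = 6; pairs: (0,3), (1,3), (1,4), (1,5), (2,4), (2,5)

α = atan 0.4 = 21.80°;  2α = 43.60°
n_0 = (-0.8370, -0.5472)
n_1 = (+0.2327, -0.9725)
n_2 = (+0.7178, -0.6963)
n_3 = (+0.4876, +0.8731)
n_4 = (-0.1534, +0.9882)
n_5 = (-0.5125, +0.8587)
  (0,1): δ = 109.72°  ·
  (0,2): δ = 77.31°  ·
  (0,3): δ = 27.64°  ✓
  (0,4): δ = 65.65°  ·
  (0,5): δ = 87.65°  ·
  (1,2): δ = 147.59°  ·
  (1,3): δ = 42.64°  ✓
  (1,4): δ = 4.63°  ✓
  (1,5): δ = 17.37°  ✓
  (2,3): δ = 75.05°  ·
  (2,4): δ = 37.05°  ✓
  (2,5): δ = 15.04°  ✓
  (3,4): δ = 141.99°  ·
  (3,5): δ = 119.99°  ·
  (4,5): δ = 157.99°  ·
antipodal pairs: 6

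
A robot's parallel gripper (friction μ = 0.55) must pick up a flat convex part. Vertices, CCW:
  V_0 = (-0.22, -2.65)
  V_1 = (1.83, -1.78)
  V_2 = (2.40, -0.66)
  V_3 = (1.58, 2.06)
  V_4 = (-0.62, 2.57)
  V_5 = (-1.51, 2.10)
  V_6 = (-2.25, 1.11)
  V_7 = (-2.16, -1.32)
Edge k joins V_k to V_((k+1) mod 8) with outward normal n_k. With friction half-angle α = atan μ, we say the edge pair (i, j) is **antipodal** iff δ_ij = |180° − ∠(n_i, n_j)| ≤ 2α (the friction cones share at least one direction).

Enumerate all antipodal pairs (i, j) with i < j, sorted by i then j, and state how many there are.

count = 10; pairs: (0,3), (0,4), (0,5), (1,4), (1,5), (1,6), (2,5), (2,6), (2,7), (3,7)

α = atan 0.55 = 28.81°;  2α = 57.62°
n_0 = (+0.3907, -0.9205)
n_1 = (+0.8912, -0.4536)
n_2 = (+0.9574, +0.2886)
n_3 = (+0.2258, +0.9742)
n_4 = (-0.4670, +0.8843)
n_5 = (-0.8010, +0.5987)
n_6 = (-0.9993, -0.0370)
n_7 = (-0.5654, -0.8248)
  (0,1): δ = 139.97°  ·
  (0,2): δ = 96.22°  ·
  (0,3): δ = 36.05°  ✓
  (0,4): δ = 4.84°  ✓
  (0,5): δ = 30.23°  ✓
  (0,6): δ = 69.13°  ·
  (0,7): δ = 122.57°  ·
  (1,2): δ = 136.25°  ·
  (1,3): δ = 76.08°  ·
  (1,4): δ = 35.19°  ✓
  (1,5): δ = 9.80°  ✓
  (1,6): δ = 29.09°  ✓
  (1,7): δ = 82.54°  ·
  (2,3): δ = 119.83°  ·
  (2,4): δ = 78.94°  ·
  (2,5): δ = 53.55°  ✓
  (2,6): δ = 14.66°  ✓
  (2,7): δ = 38.79°  ✓
  (3,4): δ = 139.11°  ·
  (3,5): δ = 113.73°  ·
  (3,6): δ = 74.83°  ·
  (3,7): δ = 21.38°  ✓
  (4,5): δ = 154.62°  ·
  (4,6): δ = 115.72°  ·
  (4,7): δ = 62.27°  ·
  (5,6): δ = 141.10°  ·
  (5,7): δ = 87.66°  ·
  (6,7): δ = 126.55°  ·
antipodal pairs: 10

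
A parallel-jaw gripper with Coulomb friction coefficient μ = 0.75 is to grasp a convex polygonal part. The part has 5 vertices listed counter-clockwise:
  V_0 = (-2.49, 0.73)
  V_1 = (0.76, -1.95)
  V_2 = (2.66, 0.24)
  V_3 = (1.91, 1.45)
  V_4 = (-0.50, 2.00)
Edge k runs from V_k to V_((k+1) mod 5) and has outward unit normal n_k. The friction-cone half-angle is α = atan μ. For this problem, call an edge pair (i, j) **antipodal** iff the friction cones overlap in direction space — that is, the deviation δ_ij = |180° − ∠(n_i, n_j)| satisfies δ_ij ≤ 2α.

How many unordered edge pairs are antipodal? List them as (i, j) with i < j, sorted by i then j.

α = atan 0.75 = 36.87°;  2α = 73.74°
n_0 = (-0.6362, -0.7715)
n_1 = (+0.7553, -0.6553)
n_2 = (+0.8500, +0.5268)
n_3 = (+0.2225, +0.9749)
n_4 = (-0.5380, +0.8430)
  (0,1): δ = 91.43°  ·
  (0,2): δ = 18.70°  ✓
  (0,3): δ = 26.65°  ✓
  (0,4): δ = 72.06°  ✓
  (1,2): δ = 107.26°  ·
  (1,3): δ = 61.91°  ✓
  (1,4): δ = 16.51°  ✓
  (2,3): δ = 134.65°  ·
  (2,4): δ = 89.25°  ·
  (3,4): δ = 134.60°  ·
antipodal pairs: 5

count = 5; pairs: (0,2), (0,3), (0,4), (1,3), (1,4)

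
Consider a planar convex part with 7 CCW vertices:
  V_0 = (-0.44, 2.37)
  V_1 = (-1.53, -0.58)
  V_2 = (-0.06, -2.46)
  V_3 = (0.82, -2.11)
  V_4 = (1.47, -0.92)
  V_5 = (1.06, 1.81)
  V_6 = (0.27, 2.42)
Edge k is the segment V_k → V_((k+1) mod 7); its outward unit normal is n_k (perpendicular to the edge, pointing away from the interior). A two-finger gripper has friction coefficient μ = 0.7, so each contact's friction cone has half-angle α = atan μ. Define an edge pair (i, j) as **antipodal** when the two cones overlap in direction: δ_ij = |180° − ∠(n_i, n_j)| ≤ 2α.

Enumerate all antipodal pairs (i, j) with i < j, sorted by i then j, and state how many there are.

α = atan 0.7 = 34.99°;  2α = 69.98°
n_0 = (-0.9380, +0.3466)
n_1 = (-0.7878, -0.6160)
n_2 = (+0.3696, -0.9292)
n_3 = (+0.8776, -0.4794)
n_4 = (+0.9889, +0.1485)
n_5 = (+0.6112, +0.7915)
n_6 = (-0.0702, +0.9975)
  (0,1): δ = 121.70°  ·
  (0,2): δ = 48.03°  ✓
  (0,3): δ = 8.37°  ✓
  (0,4): δ = 28.82°  ✓
  (0,5): δ = 72.61°  ·
  (0,6): δ = 114.31°  ·
  (1,2): δ = 106.33°  ·
  (1,3): δ = 66.67°  ✓
  (1,4): δ = 29.48°  ✓
  (1,5): δ = 14.30°  ✓
  (1,6): δ = 56.01°  ✓
  (2,3): δ = 140.33°  ·
  (2,4): δ = 103.15°  ·
  (2,5): δ = 59.36°  ✓
  (2,6): δ = 17.66°  ✓
  (3,4): δ = 142.81°  ·
  (3,5): δ = 99.03°  ·
  (3,6): δ = 57.33°  ✓
  (4,5): δ = 136.21°  ·
  (4,6): δ = 94.51°  ·
  (5,6): δ = 138.30°  ·
antipodal pairs: 10

count = 10; pairs: (0,2), (0,3), (0,4), (1,3), (1,4), (1,5), (1,6), (2,5), (2,6), (3,6)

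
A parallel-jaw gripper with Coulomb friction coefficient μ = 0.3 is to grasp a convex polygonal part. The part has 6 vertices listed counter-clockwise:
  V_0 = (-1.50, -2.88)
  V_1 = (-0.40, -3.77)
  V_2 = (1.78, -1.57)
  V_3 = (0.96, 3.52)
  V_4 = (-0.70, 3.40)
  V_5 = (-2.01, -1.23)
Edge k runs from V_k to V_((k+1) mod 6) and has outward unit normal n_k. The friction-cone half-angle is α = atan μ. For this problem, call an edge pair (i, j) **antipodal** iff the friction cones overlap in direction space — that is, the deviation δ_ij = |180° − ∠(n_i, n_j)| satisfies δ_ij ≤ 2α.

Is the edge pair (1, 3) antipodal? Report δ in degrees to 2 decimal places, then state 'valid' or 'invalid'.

α = atan 0.3 = 16.70°;  2α = 33.40°
edge 1: e_1 = (+2.18, +2.20);  n_1 = (+0.7103, -0.7039)
edge 3: e_3 = (-1.66, -0.12);  n_3 = (-0.0721, +0.9974)
∠(n_1, n_3) = 138.87°
δ = |180° − 138.87°| = 41.13°
41.13° > 2α = 33.40°  →  invalid

δ = 41.13°, invalid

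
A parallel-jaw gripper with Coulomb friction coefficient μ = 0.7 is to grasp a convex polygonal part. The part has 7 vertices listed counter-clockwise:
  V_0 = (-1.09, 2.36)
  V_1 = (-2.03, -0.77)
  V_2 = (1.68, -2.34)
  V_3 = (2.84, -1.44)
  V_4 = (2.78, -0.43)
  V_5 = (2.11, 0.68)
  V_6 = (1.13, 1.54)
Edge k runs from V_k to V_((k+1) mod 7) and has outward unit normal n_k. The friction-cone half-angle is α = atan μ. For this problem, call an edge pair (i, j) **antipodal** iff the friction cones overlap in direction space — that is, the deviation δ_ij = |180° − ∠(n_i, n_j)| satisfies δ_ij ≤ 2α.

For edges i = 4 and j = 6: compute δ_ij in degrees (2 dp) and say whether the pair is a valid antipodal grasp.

α = atan 0.7 = 34.99°;  2α = 69.98°
edge 4: e_4 = (-0.67, +1.11);  n_4 = (+0.8561, +0.5168)
edge 6: e_6 = (-2.22, +0.82);  n_6 = (+0.3465, +0.9381)
∠(n_4, n_6) = 38.61°
δ = |180° − 38.61°| = 141.39°
141.39° > 2α = 69.98°  →  invalid

δ = 141.39°, invalid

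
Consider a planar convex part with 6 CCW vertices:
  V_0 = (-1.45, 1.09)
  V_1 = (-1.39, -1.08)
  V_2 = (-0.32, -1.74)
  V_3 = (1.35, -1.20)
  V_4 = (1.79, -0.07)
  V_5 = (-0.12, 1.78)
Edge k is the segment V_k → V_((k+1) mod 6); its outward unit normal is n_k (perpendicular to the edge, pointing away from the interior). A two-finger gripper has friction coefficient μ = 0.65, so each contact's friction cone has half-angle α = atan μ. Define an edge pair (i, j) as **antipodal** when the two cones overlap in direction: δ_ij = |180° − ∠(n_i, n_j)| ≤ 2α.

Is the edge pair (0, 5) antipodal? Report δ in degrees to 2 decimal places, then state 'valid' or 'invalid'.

δ = 115.84°, invalid

α = atan 0.65 = 33.02°;  2α = 66.05°
edge 0: e_0 = (+0.06, -2.17);  n_0 = (-0.9996, -0.0276)
edge 5: e_5 = (-1.33, -0.69);  n_5 = (-0.4605, +0.8877)
∠(n_0, n_5) = 64.16°
δ = |180° − 64.16°| = 115.84°
115.84° > 2α = 66.05°  →  invalid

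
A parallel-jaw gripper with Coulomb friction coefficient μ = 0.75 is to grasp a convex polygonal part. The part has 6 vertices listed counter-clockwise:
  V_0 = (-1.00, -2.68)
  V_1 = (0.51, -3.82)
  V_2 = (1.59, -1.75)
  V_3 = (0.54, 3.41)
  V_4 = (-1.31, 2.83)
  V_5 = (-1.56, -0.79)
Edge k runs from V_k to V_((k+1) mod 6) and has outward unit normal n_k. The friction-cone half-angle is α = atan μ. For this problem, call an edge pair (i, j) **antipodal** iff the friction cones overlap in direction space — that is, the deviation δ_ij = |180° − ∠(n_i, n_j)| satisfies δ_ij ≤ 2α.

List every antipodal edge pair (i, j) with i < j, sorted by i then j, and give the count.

count = 7; pairs: (0,2), (0,3), (1,3), (1,4), (1,5), (2,4), (2,5)

α = atan 0.75 = 36.87°;  2α = 73.74°
n_0 = (-0.6025, -0.7981)
n_1 = (+0.8866, -0.4626)
n_2 = (+0.9799, +0.1994)
n_3 = (-0.2992, +0.9542)
n_4 = (-0.9976, +0.0689)
n_5 = (-0.9588, -0.2841)
  (0,1): δ = 80.50°  ·
  (0,2): δ = 41.45°  ✓
  (0,3): δ = 54.46°  ✓
  (0,4): δ = 123.10°  ·
  (0,5): δ = 143.56°  ·
  (1,2): δ = 140.95°  ·
  (1,3): δ = 45.04°  ✓
  (1,4): δ = 23.60°  ✓
  (1,5): δ = 44.06°  ✓
  (2,3): δ = 84.10°  ·
  (2,4): δ = 15.45°  ✓
  (2,5): δ = 5.00°  ✓
  (3,4): δ = 111.36°  ·
  (3,5): δ = 90.90°  ·
  (4,5): δ = 159.55°  ·
antipodal pairs: 7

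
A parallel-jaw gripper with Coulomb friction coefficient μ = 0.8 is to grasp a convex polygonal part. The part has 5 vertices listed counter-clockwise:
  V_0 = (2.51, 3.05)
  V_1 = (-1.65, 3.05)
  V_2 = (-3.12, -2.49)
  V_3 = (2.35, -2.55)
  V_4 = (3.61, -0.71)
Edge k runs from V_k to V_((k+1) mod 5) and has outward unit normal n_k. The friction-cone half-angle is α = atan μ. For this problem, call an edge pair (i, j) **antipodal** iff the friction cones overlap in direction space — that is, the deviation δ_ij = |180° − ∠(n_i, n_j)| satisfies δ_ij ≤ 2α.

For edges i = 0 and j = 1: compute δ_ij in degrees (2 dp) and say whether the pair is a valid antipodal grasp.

α = atan 0.8 = 38.66°;  2α = 77.32°
edge 0: e_0 = (-4.16, +0.00);  n_0 = (+0.0000, +1.0000)
edge 1: e_1 = (-1.47, -5.54);  n_1 = (-0.9666, +0.2565)
∠(n_0, n_1) = 75.14°
δ = |180° − 75.14°| = 104.86°
104.86° > 2α = 77.32°  →  invalid

δ = 104.86°, invalid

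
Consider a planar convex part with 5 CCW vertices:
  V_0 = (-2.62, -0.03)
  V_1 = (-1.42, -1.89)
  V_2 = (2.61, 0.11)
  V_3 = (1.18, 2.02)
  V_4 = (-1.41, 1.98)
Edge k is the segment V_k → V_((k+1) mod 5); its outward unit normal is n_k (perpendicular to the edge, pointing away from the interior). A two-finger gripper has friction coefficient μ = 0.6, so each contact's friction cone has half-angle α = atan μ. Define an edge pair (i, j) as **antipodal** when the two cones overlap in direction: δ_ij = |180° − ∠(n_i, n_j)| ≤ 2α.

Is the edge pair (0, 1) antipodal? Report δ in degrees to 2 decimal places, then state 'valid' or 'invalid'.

δ = 96.43°, invalid

α = atan 0.6 = 30.96°;  2α = 61.93°
edge 0: e_0 = (+1.20, -1.86);  n_0 = (-0.8403, -0.5421)
edge 1: e_1 = (+4.03, +2.00);  n_1 = (+0.4445, -0.8958)
∠(n_0, n_1) = 83.57°
δ = |180° − 83.57°| = 96.43°
96.43° > 2α = 61.93°  →  invalid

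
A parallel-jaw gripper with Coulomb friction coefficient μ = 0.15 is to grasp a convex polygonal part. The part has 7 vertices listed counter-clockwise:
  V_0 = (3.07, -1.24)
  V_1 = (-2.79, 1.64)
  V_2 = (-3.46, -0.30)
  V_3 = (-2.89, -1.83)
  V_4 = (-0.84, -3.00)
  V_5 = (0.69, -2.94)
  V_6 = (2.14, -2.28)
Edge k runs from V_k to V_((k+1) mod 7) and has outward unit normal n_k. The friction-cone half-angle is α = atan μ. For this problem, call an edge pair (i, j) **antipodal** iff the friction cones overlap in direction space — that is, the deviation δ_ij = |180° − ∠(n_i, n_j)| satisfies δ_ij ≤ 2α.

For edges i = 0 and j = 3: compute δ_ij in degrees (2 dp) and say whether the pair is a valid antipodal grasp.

δ = 3.54°, valid

α = atan 0.15 = 8.53°;  2α = 17.06°
edge 0: e_0 = (-5.86, +2.88);  n_0 = (+0.4411, +0.8975)
edge 3: e_3 = (+2.05, -1.17);  n_3 = (-0.4957, -0.8685)
∠(n_0, n_3) = 176.46°
δ = |180° − 176.46°| = 3.54°
3.54° ≤ 2α = 17.06°  →  valid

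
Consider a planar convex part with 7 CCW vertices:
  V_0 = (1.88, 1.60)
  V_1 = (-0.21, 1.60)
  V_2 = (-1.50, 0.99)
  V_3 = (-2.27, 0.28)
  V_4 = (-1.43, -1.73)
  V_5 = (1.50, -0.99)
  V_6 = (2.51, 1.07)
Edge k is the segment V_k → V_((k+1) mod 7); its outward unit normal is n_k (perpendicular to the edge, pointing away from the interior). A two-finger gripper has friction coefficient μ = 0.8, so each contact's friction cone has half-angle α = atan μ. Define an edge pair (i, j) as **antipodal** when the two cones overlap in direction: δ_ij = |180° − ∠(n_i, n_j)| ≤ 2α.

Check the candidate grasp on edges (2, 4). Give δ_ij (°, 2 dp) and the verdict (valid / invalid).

δ = 28.50°, valid

α = atan 0.8 = 38.66°;  2α = 77.32°
edge 2: e_2 = (-0.77, -0.71);  n_2 = (-0.6779, +0.7352)
edge 4: e_4 = (+2.93, +0.74);  n_4 = (+0.2449, -0.9696)
∠(n_2, n_4) = 151.50°
δ = |180° − 151.50°| = 28.50°
28.50° ≤ 2α = 77.32°  →  valid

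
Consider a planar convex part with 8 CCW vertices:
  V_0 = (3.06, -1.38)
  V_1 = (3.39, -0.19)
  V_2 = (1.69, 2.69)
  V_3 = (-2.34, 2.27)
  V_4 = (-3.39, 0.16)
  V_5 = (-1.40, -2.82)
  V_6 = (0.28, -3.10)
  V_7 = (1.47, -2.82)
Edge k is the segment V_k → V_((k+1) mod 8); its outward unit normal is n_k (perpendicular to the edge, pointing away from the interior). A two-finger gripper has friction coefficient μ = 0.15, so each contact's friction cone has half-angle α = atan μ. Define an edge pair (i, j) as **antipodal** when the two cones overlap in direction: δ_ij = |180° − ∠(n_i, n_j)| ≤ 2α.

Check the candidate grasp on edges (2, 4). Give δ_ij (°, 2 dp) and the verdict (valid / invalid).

α = atan 0.15 = 8.53°;  2α = 17.06°
edge 2: e_2 = (-4.03, -0.42);  n_2 = (-0.1037, +0.9946)
edge 4: e_4 = (+1.99, -2.98);  n_4 = (-0.8316, -0.5553)
∠(n_2, n_4) = 117.78°
δ = |180° − 117.78°| = 62.22°
62.22° > 2α = 17.06°  →  invalid

δ = 62.22°, invalid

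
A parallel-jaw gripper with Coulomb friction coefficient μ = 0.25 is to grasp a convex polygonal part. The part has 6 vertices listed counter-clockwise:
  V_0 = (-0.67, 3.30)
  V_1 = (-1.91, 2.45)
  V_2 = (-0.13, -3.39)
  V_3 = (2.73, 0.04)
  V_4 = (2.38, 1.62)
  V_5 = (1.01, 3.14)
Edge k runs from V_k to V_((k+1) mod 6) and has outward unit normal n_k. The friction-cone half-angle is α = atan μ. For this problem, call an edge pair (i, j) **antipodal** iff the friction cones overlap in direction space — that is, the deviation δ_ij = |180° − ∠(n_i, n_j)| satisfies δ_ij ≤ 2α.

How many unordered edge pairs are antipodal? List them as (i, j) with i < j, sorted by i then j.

count = 3; pairs: (0,2), (1,3), (1,4)

α = atan 0.25 = 14.04°;  2α = 28.07°
n_0 = (-0.5654, +0.8248)
n_1 = (-0.9566, -0.2916)
n_2 = (+0.7680, -0.6404)
n_3 = (+0.9763, +0.2163)
n_4 = (+0.7428, +0.6695)
n_5 = (+0.0948, +0.9955)
  (0,1): δ = 107.48°  ·
  (0,2): δ = 15.75°  ✓
  (0,3): δ = 68.06°  ·
  (0,4): δ = 97.60°  ·
  (0,5): δ = 140.13°  ·
  (1,2): δ = 56.77°  ·
  (1,3): δ = 4.46°  ✓
  (1,4): δ = 25.08°  ✓
  (1,5): δ = 67.61°  ·
  (2,3): δ = 127.69°  ·
  (2,4): δ = 98.15°  ·
  (2,5): δ = 55.62°  ·
  (3,4): δ = 150.46°  ·
  (3,5): δ = 107.93°  ·
  (4,5): δ = 137.47°  ·
antipodal pairs: 3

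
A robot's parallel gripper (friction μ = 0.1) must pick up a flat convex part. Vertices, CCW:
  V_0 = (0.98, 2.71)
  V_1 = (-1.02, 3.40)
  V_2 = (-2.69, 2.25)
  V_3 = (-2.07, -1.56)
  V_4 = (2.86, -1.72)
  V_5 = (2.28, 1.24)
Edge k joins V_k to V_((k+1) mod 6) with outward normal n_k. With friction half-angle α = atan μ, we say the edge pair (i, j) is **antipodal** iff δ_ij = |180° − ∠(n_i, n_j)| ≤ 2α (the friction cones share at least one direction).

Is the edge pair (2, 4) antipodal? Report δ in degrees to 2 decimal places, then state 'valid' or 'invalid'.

α = atan 0.1 = 5.71°;  2α = 11.42°
edge 2: e_2 = (+0.62, -3.81);  n_2 = (-0.9870, -0.1606)
edge 4: e_4 = (-0.58, +2.96);  n_4 = (+0.9813, +0.1923)
∠(n_2, n_4) = 178.16°
δ = |180° − 178.16°| = 1.84°
1.84° ≤ 2α = 11.42°  →  valid

δ = 1.84°, valid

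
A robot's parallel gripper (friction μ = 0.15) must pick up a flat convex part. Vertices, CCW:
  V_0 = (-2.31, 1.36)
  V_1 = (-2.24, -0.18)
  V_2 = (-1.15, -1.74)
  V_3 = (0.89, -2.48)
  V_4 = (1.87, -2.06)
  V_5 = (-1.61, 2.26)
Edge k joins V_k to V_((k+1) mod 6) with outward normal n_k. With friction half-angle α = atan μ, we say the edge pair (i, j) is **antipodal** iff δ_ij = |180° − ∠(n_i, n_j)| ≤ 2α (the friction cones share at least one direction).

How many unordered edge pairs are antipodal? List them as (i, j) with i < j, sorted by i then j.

α = atan 0.15 = 8.53°;  2α = 17.06°
n_0 = (-0.9990, -0.0454)
n_1 = (-0.8197, -0.5728)
n_2 = (-0.3410, -0.9401)
n_3 = (+0.3939, -0.9191)
n_4 = (+0.7788, +0.6273)
n_5 = (-0.7894, +0.6139)
  (0,1): δ = 147.66°  ·
  (0,2): δ = 112.54°  ·
  (0,3): δ = 69.40°  ·
  (0,4): δ = 36.25°  ·
  (0,5): δ = 139.52°  ·
  (1,2): δ = 144.88°  ·
  (1,3): δ = 101.74°  ·
  (1,4): δ = 3.91°  ✓
  (1,5): δ = 107.18°  ·
  (2,3): δ = 136.86°  ·
  (2,4): δ = 31.21°  ·
  (2,5): δ = 72.06°  ·
  (3,4): δ = 74.35°  ·
  (3,5): δ = 28.93°  ·
  (4,5): δ = 76.73°  ·
antipodal pairs: 1

count = 1; pairs: (1,4)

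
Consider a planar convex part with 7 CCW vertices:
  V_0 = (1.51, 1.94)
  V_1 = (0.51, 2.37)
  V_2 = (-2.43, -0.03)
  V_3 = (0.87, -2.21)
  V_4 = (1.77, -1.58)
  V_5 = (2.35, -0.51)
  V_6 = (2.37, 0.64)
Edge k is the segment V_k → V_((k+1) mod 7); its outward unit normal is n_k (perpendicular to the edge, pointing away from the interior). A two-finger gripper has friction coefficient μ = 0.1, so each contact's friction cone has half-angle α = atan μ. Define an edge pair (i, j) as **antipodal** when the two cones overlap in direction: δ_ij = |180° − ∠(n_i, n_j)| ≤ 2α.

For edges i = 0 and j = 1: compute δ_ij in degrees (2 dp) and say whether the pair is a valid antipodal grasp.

δ = 117.51°, invalid

α = atan 0.1 = 5.71°;  2α = 11.42°
edge 0: e_0 = (-1.00, +0.43);  n_0 = (+0.3950, +0.9187)
edge 1: e_1 = (-2.94, -2.40);  n_1 = (-0.6324, +0.7747)
∠(n_0, n_1) = 62.49°
δ = |180° − 62.49°| = 117.51°
117.51° > 2α = 11.42°  →  invalid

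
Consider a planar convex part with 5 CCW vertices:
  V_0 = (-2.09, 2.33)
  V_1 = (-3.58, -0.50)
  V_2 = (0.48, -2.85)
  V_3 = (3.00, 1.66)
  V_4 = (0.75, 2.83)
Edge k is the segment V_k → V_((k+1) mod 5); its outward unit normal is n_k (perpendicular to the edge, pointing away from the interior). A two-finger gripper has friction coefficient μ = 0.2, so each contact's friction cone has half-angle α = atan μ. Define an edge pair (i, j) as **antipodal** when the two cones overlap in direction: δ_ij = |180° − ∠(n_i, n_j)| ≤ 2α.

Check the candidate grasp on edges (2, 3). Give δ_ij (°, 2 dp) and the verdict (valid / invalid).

α = atan 0.2 = 11.31°;  2α = 22.62°
edge 2: e_2 = (+2.52, +4.51);  n_2 = (+0.8730, -0.4878)
edge 3: e_3 = (-2.25, +1.17);  n_3 = (+0.4614, +0.8872)
∠(n_2, n_3) = 91.72°
δ = |180° − 91.72°| = 88.28°
88.28° > 2α = 22.62°  →  invalid

δ = 88.28°, invalid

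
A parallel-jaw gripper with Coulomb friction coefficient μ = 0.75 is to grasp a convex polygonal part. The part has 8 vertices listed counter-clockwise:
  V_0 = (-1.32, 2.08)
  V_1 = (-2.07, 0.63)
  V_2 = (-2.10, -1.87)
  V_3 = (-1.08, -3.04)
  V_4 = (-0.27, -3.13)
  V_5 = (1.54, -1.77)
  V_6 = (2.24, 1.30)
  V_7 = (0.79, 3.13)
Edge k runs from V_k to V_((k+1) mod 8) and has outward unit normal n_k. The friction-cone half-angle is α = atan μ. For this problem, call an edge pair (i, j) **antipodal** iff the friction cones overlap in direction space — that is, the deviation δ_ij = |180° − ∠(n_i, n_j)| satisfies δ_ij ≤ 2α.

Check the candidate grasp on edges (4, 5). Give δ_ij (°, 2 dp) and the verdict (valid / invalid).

α = atan 0.75 = 36.87°;  2α = 73.74°
edge 4: e_4 = (+1.81, +1.36);  n_4 = (+0.6007, -0.7995)
edge 5: e_5 = (+0.70, +3.07);  n_5 = (+0.9750, -0.2223)
∠(n_4, n_5) = 40.23°
δ = |180° − 40.23°| = 139.77°
139.77° > 2α = 73.74°  →  invalid

δ = 139.77°, invalid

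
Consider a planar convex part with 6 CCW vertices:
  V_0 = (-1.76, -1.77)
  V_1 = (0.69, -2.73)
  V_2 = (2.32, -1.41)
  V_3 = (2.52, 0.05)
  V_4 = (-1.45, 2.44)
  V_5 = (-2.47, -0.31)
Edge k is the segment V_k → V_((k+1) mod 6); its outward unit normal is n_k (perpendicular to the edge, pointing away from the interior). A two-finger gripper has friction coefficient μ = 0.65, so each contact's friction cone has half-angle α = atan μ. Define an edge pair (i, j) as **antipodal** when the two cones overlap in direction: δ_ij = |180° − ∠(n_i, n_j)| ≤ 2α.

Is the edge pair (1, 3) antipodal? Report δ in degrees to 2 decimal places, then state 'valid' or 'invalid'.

α = atan 0.65 = 33.02°;  2α = 66.05°
edge 1: e_1 = (+1.63, +1.32);  n_1 = (+0.6293, -0.7771)
edge 3: e_3 = (-3.97, +2.39);  n_3 = (+0.5158, +0.8567)
∠(n_1, n_3) = 109.95°
δ = |180° − 109.95°| = 70.05°
70.05° > 2α = 66.05°  →  invalid

δ = 70.05°, invalid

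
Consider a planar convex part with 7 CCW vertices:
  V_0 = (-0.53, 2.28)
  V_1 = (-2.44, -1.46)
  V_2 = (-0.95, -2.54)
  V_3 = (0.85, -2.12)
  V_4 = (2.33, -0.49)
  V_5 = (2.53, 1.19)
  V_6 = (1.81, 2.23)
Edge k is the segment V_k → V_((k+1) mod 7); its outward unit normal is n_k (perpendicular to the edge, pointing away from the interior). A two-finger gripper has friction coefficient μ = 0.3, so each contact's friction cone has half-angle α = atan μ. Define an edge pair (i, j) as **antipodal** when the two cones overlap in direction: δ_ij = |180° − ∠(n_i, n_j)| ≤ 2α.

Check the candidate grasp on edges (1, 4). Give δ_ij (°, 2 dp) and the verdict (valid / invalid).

α = atan 0.3 = 16.70°;  2α = 33.40°
edge 1: e_1 = (+1.49, -1.08);  n_1 = (-0.5869, -0.8097)
edge 4: e_4 = (+0.20, +1.68);  n_4 = (+0.9930, -0.1182)
∠(n_1, n_4) = 119.15°
δ = |180° − 119.15°| = 60.85°
60.85° > 2α = 33.40°  →  invalid

δ = 60.85°, invalid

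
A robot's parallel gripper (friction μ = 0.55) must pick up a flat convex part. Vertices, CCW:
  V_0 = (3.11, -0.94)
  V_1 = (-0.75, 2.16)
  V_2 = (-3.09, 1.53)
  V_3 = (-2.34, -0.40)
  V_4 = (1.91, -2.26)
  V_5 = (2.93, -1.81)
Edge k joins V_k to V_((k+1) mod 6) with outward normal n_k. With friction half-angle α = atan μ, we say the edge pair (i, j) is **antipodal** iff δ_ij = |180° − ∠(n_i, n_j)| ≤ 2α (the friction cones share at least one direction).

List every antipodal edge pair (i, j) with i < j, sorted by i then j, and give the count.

count = 5; pairs: (0,2), (0,3), (1,3), (1,4), (2,5)

α = atan 0.55 = 28.81°;  2α = 57.62°
n_0 = (+0.6262, +0.7797)
n_1 = (-0.2600, +0.9656)
n_2 = (-0.9321, -0.3622)
n_3 = (-0.4009, -0.9161)
n_4 = (+0.4036, -0.9149)
n_5 = (+0.9793, -0.2026)
  (0,1): δ = 126.16°  ·
  (0,2): δ = 30.00°  ✓
  (0,3): δ = 15.13°  ✓
  (0,4): δ = 62.57°  ·
  (0,5): δ = 117.08°  ·
  (1,2): δ = 83.83°  ·
  (1,3): δ = 38.70°  ✓
  (1,4): δ = 8.74°  ✓
  (1,5): δ = 63.24°  ·
  (2,3): δ = 134.87°  ·
  (2,4): δ = 87.43°  ·
  (2,5): δ = 32.93°  ✓
  (3,4): δ = 132.56°  ·
  (3,5): δ = 78.05°  ·
  (4,5): δ = 125.50°  ·
antipodal pairs: 5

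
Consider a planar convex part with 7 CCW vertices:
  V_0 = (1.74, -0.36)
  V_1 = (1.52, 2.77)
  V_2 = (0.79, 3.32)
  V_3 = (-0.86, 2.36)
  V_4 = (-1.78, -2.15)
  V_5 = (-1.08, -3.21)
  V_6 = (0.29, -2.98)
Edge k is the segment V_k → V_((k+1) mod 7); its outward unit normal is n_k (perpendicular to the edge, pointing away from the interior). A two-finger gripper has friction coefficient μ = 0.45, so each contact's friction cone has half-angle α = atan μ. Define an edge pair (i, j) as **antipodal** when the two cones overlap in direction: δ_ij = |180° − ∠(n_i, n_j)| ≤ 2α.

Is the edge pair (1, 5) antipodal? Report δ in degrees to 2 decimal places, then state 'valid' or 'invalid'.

δ = 46.53°, valid

α = atan 0.45 = 24.23°;  2α = 48.46°
edge 1: e_1 = (-0.73, +0.55);  n_1 = (+0.6017, +0.7987)
edge 5: e_5 = (+1.37, +0.23);  n_5 = (+0.1656, -0.9862)
∠(n_1, n_5) = 133.47°
δ = |180° − 133.47°| = 46.53°
46.53° ≤ 2α = 48.46°  →  valid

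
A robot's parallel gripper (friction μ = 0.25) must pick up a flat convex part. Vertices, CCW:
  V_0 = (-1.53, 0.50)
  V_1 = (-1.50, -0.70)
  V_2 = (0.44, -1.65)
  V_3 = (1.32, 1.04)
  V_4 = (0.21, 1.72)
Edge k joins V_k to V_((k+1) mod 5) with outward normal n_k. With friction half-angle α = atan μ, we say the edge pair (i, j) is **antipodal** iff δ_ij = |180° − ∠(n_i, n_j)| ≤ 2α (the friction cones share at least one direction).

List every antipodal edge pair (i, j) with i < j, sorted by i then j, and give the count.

α = atan 0.25 = 14.04°;  2α = 28.07°
n_0 = (-0.9997, -0.0250)
n_1 = (-0.4398, -0.8981)
n_2 = (+0.9504, -0.3109)
n_3 = (+0.5224, +0.8527)
n_4 = (-0.5741, +0.8188)
  (0,1): δ = 117.52°  ·
  (0,2): δ = 19.55°  ✓
  (0,3): δ = 57.08°  ·
  (0,4): δ = 123.60°  ·
  (1,2): δ = 82.02°  ·
  (1,3): δ = 5.40°  ✓
  (1,4): δ = 61.13°  ·
  (2,3): δ = 103.38°  ·
  (2,4): δ = 36.85°  ·
  (3,4): δ = 113.47°  ·
antipodal pairs: 2

count = 2; pairs: (0,2), (1,3)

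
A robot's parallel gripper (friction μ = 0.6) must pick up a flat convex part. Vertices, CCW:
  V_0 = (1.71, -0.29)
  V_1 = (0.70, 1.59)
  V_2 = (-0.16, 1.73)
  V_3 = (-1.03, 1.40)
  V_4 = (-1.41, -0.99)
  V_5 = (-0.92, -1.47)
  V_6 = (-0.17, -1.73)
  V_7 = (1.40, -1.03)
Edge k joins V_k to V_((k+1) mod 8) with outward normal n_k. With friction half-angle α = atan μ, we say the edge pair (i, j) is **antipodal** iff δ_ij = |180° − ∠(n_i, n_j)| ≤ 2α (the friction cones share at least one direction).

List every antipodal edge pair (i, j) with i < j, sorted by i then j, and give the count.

α = atan 0.6 = 30.96°;  2α = 61.93°
n_0 = (+0.8809, +0.4733)
n_1 = (+0.1607, +0.9870)
n_2 = (-0.3547, +0.9350)
n_3 = (-0.9876, +0.1570)
n_4 = (-0.6998, -0.7144)
n_5 = (-0.3275, -0.9448)
n_6 = (+0.4072, -0.9133)
n_7 = (+0.9223, -0.3864)
  (0,1): δ = 127.49°  ·
  (0,2): δ = 97.47°  ·
  (0,3): δ = 37.28°  ✓
  (0,4): δ = 17.34°  ✓
  (0,5): δ = 42.63°  ✓
  (0,6): δ = 85.78°  ·
  (0,7): δ = 129.02°  ·
  (1,2): δ = 149.98°  ·
  (1,3): δ = 89.79°  ·
  (1,4): δ = 35.16°  ✓
  (1,5): δ = 9.87°  ✓
  (1,6): δ = 33.28°  ✓
  (1,7): δ = 76.52°  ·
  (2,3): δ = 119.81°  ·
  (2,4): δ = 65.18°  ·
  (2,5): δ = 39.89°  ✓
  (2,6): δ = 3.26°  ✓
  (2,7): δ = 46.50°  ✓
  (3,4): δ = 125.38°  ·
  (3,5): δ = 100.09°  ·
  (3,6): δ = 56.94°  ✓
  (3,7): δ = 13.70°  ✓
  (4,5): δ = 154.71°  ·
  (4,6): δ = 111.56°  ·
  (4,7): δ = 68.32°  ·
  (5,6): δ = 136.85°  ·
  (5,7): δ = 93.61°  ·
  (6,7): δ = 136.76°  ·
antipodal pairs: 11

count = 11; pairs: (0,3), (0,4), (0,5), (1,4), (1,5), (1,6), (2,5), (2,6), (2,7), (3,6), (3,7)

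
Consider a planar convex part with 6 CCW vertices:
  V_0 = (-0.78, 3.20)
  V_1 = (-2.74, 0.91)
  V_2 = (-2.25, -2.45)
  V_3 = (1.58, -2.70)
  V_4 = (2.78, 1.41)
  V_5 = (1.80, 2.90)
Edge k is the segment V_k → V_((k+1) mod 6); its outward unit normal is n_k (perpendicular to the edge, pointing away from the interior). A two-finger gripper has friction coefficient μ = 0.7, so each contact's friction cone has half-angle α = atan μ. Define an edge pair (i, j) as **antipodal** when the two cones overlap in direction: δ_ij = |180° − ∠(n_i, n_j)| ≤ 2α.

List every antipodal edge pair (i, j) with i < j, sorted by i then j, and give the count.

α = atan 0.7 = 34.99°;  2α = 69.98°
n_0 = (-0.7597, +0.6502)
n_1 = (-0.9895, -0.1443)
n_2 = (-0.0651, -0.9979)
n_3 = (+0.9599, -0.2803)
n_4 = (+0.8355, +0.5495)
n_5 = (+0.1155, +0.9933)
  (0,1): δ = 131.14°  ·
  (0,2): δ = 53.17°  ✓
  (0,3): δ = 24.28°  ✓
  (0,4): δ = 73.89°  ·
  (0,5): δ = 123.93°  ·
  (1,2): δ = 102.03°  ·
  (1,3): δ = 24.57°  ✓
  (1,4): δ = 25.04°  ✓
  (1,5): δ = 75.07°  ·
  (2,3): δ = 102.54°  ·
  (2,4): δ = 52.93°  ✓
  (2,5): δ = 2.90°  ✓
  (3,4): δ = 130.39°  ·
  (3,5): δ = 80.36°  ·
  (4,5): δ = 129.97°  ·
antipodal pairs: 6

count = 6; pairs: (0,2), (0,3), (1,3), (1,4), (2,4), (2,5)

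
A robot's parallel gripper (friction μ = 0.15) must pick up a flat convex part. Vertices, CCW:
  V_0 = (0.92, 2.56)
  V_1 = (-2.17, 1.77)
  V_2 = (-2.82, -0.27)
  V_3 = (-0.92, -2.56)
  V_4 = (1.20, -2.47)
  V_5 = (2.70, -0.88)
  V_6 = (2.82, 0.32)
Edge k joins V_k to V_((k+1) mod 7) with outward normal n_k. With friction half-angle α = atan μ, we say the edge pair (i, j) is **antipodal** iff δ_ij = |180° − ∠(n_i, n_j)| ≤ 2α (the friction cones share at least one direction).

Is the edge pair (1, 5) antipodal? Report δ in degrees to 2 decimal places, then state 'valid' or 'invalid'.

δ = 11.96°, valid

α = atan 0.15 = 8.53°;  2α = 17.06°
edge 1: e_1 = (-0.65, -2.04);  n_1 = (-0.9528, +0.3036)
edge 5: e_5 = (+0.12, +1.20);  n_5 = (+0.9950, -0.0995)
∠(n_1, n_5) = 168.04°
δ = |180° − 168.04°| = 11.96°
11.96° ≤ 2α = 17.06°  →  valid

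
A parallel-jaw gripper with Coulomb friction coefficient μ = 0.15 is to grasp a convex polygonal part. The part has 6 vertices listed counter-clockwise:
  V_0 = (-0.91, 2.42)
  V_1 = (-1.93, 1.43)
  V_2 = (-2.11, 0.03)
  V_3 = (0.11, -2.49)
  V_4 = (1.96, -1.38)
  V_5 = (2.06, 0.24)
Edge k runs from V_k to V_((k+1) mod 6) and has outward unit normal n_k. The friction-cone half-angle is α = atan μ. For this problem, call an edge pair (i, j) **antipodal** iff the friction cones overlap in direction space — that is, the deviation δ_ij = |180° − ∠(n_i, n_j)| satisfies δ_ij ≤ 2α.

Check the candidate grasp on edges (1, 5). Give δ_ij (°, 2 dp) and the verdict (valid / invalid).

α = atan 0.15 = 8.53°;  2α = 17.06°
edge 1: e_1 = (-0.18, -1.40);  n_1 = (-0.9918, +0.1275)
edge 5: e_5 = (-2.97, +2.18);  n_5 = (+0.5917, +0.8061)
∠(n_1, n_5) = 118.95°
δ = |180° − 118.95°| = 61.05°
61.05° > 2α = 17.06°  →  invalid

δ = 61.05°, invalid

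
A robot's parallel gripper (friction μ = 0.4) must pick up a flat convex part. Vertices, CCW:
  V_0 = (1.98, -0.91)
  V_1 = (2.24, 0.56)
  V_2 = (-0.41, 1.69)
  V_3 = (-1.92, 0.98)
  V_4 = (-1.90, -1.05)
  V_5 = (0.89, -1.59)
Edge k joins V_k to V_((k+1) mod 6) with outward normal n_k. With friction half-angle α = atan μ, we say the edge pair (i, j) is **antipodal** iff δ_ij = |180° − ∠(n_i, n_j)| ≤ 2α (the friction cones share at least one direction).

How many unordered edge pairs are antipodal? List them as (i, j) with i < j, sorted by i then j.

α = atan 0.4 = 21.80°;  2α = 43.60°
n_0 = (+0.9847, -0.1742)
n_1 = (+0.3922, +0.9199)
n_2 = (-0.4255, +0.9050)
n_3 = (-1.0000, -0.0099)
n_4 = (-0.1900, -0.9818)
n_5 = (+0.5293, -0.8484)
  (0,1): δ = 103.06°  ·
  (0,2): δ = 54.79°  ·
  (0,3): δ = 10.59°  ✓
  (0,4): δ = 89.08°  ·
  (0,5): δ = 131.99°  ·
  (1,2): δ = 131.72°  ·
  (1,3): δ = 66.34°  ·
  (1,4): δ = 12.14°  ✓
  (1,5): δ = 55.05°  ·
  (2,3): δ = 114.62°  ·
  (2,4): δ = 36.14°  ✓
  (2,5): δ = 6.78°  ✓
  (3,4): δ = 101.52°  ·
  (3,5): δ = 58.61°  ·
  (4,5): δ = 137.09°  ·
antipodal pairs: 4

count = 4; pairs: (0,3), (1,4), (2,4), (2,5)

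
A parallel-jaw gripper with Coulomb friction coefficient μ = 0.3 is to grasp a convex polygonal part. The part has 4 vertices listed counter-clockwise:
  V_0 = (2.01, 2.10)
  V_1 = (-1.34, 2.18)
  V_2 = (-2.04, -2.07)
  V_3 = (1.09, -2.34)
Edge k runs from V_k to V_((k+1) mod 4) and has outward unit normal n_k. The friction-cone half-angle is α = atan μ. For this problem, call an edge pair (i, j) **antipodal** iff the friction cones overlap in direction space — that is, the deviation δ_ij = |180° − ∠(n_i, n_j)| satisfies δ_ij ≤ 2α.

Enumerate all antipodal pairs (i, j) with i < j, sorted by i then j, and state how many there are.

α = atan 0.3 = 16.70°;  2α = 33.40°
n_0 = (+0.0239, +0.9997)
n_1 = (-0.9867, +0.1625)
n_2 = (-0.0859, -0.9963)
n_3 = (+0.9792, -0.2029)
  (0,1): δ = 97.98°  ·
  (0,2): δ = 3.56°  ✓
  (0,3): δ = 79.66°  ·
  (1,2): δ = 85.58°  ·
  (1,3): δ = 2.35°  ✓
  (2,3): δ = 96.78°  ·
antipodal pairs: 2

count = 2; pairs: (0,2), (1,3)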